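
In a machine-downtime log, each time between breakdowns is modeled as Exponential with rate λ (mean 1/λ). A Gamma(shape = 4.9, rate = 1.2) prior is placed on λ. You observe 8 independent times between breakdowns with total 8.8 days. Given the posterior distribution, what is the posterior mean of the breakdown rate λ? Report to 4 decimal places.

1.2900

With a Gamma(shape α, rate β) prior on the exponential rate λ, the posterior after n observations with total T = Σxᵢ is Gamma(α+n, β+T).
Posterior: Gamma(4.9+8, 1.2+8.8) = Gamma(12.9, 10.0).
Posterior mean of λ = α/β = 12.9/10.0 = 1.2900.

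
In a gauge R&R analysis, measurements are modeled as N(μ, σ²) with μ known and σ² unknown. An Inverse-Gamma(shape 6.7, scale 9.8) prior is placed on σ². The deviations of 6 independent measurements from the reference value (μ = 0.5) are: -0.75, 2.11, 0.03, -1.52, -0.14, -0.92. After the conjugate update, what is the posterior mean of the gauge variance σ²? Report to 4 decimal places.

1.5972

With known mean μ and an Inverse-Gamma(α, β) prior on σ², the Normal likelihood is conjugate: posterior is Inv-Gamma(α + n/2, β + Σ(xᵢ−μ)²/2).
Σ(xᵢ−μ)² = (-0.75)² + (2.11)² + (0.03)² + (-1.52)² + (-0.14)² + (-0.92)² = 8.1919.
Posterior: Inv-Gamma(6.7 + 6/2, 9.8 + 8.1919/2) = Inv-Gamma(9.70, 13.89595).
E[σ²|data] = β/(α−1) = 13.89595/8.70 = 1.5972.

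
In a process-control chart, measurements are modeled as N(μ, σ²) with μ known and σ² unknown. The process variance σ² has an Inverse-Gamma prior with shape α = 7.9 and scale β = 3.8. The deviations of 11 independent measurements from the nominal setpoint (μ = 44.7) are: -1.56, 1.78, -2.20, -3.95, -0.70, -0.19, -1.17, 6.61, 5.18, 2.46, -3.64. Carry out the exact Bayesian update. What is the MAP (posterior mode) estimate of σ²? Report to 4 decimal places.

4.3530

With known mean μ and an Inverse-Gamma(α, β) prior on σ², the Normal likelihood is conjugate: posterior is Inv-Gamma(α + n/2, β + Σ(xᵢ−μ)²/2).
Σ(xᵢ−μ)² = (-1.56)² + (1.78)² + (-2.20)² + (-3.95)² + (-0.70)² + (-0.19)² + (-1.17)² + (6.61)² + (5.18)² + (2.46)² + (-3.64)² = 117.7652.
Posterior: Inv-Gamma(7.9 + 11/2, 3.8 + 117.7652/2) = Inv-Gamma(13.40, 62.68260).
Mode = β/(α+1) = 62.68260/14.40 = 4.3530.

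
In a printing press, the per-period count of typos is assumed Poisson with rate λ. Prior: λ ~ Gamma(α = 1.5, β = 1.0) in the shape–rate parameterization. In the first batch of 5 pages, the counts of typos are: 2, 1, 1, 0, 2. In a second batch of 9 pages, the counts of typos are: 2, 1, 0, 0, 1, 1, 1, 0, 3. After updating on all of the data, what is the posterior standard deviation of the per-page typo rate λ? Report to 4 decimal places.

With a Gamma(shape α, rate β) prior, the Poisson likelihood is conjugate: the posterior is Gamma(α + ΣXᵢ, β + n).
Batch 1: sum of counts S = 6 over n = 5 pages.
After batch 1: Gamma(α+S, β+n) = Gamma(1.5+6, 1.0+5) = Gamma(7.5, 6.0).
Batch 2: sum of counts S = 9 over n = 9 pages.
After batch 2: Gamma(α+S, β+n) = Gamma(7.5+9, 6.0+9) = Gamma(16.5, 15.0).
SD = √α/β = √16.5/15.0 = 0.2708.

0.2708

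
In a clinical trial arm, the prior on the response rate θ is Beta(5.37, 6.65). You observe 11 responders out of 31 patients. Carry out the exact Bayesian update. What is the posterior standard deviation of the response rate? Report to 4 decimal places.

The Beta prior is conjugate to a Binomial/Bernoulli likelihood; the update adds successes to α and failures to β.
Posterior: Beta(α+k, β+n−k) = Beta(5.37+11, 6.65+20) = Beta(16.37, 26.65).
Var = αβ/((α+β)²(α+β+1)) = 16.37·26.65/(43.02²·44.02) = 0.00535495; SD = √0.00535495 = 0.0732.

0.0732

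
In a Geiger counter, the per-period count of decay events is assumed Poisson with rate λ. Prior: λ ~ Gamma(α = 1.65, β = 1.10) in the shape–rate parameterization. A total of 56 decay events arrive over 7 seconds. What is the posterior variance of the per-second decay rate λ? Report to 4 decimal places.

With a Gamma(shape α, rate β) prior, the Poisson likelihood is conjugate: the posterior is Gamma(α + ΣXᵢ, β + n).
Posterior: Gamma(α+S, β+n) = Gamma(1.65+56, 1.10+7) = Gamma(57.65, 8.10).
Var = α/β² = 57.65/8.10² = 0.8787.

0.8787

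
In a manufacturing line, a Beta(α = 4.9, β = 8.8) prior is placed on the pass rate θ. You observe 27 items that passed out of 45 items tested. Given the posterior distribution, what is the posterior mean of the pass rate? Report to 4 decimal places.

The Beta prior is conjugate to a Binomial/Bernoulli likelihood; the update adds successes to α and failures to β.
Posterior: Beta(α+k, β+n−k) = Beta(4.9+27, 8.8+18) = Beta(31.9, 26.8).
Posterior mean = α/(α+β) = 31.9/58.7 = 0.5434.

0.5434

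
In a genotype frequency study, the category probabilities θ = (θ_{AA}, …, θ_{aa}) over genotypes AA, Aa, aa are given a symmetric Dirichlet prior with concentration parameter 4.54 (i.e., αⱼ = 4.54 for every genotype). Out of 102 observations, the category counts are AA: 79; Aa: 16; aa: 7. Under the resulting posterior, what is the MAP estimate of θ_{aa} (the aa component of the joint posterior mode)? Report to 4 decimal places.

0.0936

The Dirichlet prior is conjugate to the Multinomial likelihood: each posterior αⱼ = prior αⱼ + observed count nⱼ.
Posterior concentration: (83.54, 20.54, 11.54), total = 115.62.
Joint mode component: (α_{aa}−1)/(Σα−K) = 10.54/112.62 = 0.0936.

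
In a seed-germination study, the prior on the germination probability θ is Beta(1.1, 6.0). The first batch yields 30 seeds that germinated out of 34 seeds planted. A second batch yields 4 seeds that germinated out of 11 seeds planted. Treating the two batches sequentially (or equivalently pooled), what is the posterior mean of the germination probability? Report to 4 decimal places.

The Beta prior is conjugate to a Binomial/Bernoulli likelihood; the update adds successes to α and failures to β.
After batch 1: Beta(1.1+30, 6.0+4) = Beta(31.1, 10.0).
After batch 2: Beta(31.1+4, 10.0+7) = Beta(35.1, 17.0).
Posterior mean = α/(α+β) = 35.1/52.1 = 0.6737.

0.6737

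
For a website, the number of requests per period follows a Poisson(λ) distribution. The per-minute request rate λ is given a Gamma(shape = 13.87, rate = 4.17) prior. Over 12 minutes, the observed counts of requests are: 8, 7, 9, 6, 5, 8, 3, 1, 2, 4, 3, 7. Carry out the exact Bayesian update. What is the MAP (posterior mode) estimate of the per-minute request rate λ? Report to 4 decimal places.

With a Gamma(shape α, rate β) prior, the Poisson likelihood is conjugate: the posterior is Gamma(α + ΣXᵢ, β + n).
Sum of counts S = 63 over n = 12 minutes.
Posterior: Gamma(α+S, β+n) = Gamma(13.87+63, 4.17+12) = Gamma(76.87, 16.17).
Mode of Gamma(α,β) for α≥1 is (α−1)/β = 75.87/16.17 = 4.6920.

4.6920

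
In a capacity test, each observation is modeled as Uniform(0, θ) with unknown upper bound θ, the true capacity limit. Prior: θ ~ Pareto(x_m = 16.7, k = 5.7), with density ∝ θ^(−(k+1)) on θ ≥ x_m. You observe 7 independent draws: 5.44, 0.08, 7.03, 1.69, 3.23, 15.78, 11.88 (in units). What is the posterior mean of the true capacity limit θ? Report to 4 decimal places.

18.1274

A Pareto(scale x_m, shape k) prior on the upper bound θ of Uniform(0, θ) is conjugate: posterior is Pareto(max(x_m, max xᵢ), k + n).
Sample maximum = 15.78; prior scale x_m = 16.7 → posterior scale = max = 16.70.
Posterior shape = 5.7 + 7 = 12.7.
E[θ|data] = k·x_m/(k−1) = 12.7·16.70/11.7 = 18.1274.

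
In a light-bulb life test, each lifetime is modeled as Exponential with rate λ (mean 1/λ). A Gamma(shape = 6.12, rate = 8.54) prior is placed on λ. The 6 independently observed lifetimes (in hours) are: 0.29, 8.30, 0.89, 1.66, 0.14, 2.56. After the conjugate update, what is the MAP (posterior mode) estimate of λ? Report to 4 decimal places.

0.4969

With a Gamma(shape α, rate β) prior on the exponential rate λ, the posterior after n observations with total T = Σxᵢ is Gamma(α+n, β+T).
Sum of observations T = 13.84 hours; n = 6.
Posterior: Gamma(6.12+6, 8.54+13.84) = Gamma(12.12, 22.38).
Mode = (α−1)/β = 0.4969.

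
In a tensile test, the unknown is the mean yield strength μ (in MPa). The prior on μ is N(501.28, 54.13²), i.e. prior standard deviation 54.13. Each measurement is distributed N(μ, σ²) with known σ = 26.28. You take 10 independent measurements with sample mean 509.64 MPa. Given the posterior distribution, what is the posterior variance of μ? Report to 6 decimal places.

67.473436

For Normal data with known variance σ², a Normal(μ₀, σ₀²) prior on μ is conjugate. Posterior precision = 1/σ₀² + n/σ²; posterior mean is the precision-weighted average of μ₀ and x̄.
σ₀² = 54.13² = 2930.0569, σ² = 26.28² = 690.6384; σ² + n·σ₀² = 690.6384 + 10·2930.0569 = 29991.2074.
Posterior precision = 1/σ₀² + n/σ² = 1/2930.0569 + 10/690.6384 = (σ² + n·σ₀²)/(σ₀²σ²) = 29991.2074/(2930.0569·690.6384); posterior variance σₙ² = σ₀²σ²/(σ² + n·σ₀²) = 2930.0569·690.6384/29991.2074 = 67.473436.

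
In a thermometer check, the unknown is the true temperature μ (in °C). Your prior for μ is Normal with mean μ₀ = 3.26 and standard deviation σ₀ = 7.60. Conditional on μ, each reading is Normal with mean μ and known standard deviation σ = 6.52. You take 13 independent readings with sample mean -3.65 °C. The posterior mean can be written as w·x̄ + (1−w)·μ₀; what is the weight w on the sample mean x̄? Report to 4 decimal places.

For Normal data with known variance σ², a Normal(μ₀, σ₀²) prior on μ is conjugate. Posterior precision = 1/σ₀² + n/σ²; posterior mean is the precision-weighted average of μ₀ and x̄.
σ₀² = 7.60² = 57.76, σ² = 6.52² = 42.5104. Prior precision 1/σ₀² = 1/57.76; data precision n/σ² = 13/42.5104.
w = (n/σ²)/(1/σ₀² + n/σ²) = n·σ₀²/(σ² + n·σ₀²) = 13·57.76/(42.5104 + 13·57.76) = 750.88/793.3904 = 0.9464.

0.9464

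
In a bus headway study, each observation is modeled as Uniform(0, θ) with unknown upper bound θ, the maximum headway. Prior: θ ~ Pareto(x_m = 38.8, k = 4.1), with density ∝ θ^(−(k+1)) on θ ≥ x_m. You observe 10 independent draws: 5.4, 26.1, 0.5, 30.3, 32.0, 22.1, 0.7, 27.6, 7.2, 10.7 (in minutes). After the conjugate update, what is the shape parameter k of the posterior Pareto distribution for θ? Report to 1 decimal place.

A Pareto(scale x_m, shape k) prior on the upper bound θ of Uniform(0, θ) is conjugate: posterior is Pareto(max(x_m, max xᵢ), k + n).
Sample maximum = 32.0; prior scale x_m = 38.8 → posterior scale = max = 38.8.
Posterior shape = 4.1 + 10 = 14.1.
Posterior shape k = 14.1.

14.1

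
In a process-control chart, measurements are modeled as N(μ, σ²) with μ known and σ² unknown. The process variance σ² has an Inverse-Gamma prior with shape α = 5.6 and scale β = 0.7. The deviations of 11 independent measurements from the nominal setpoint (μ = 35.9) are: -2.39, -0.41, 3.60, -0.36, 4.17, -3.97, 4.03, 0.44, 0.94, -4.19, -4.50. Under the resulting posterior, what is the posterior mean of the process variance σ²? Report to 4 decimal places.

With known mean μ and an Inverse-Gamma(α, β) prior on σ², the Normal likelihood is conjugate: posterior is Inv-Gamma(α + n/2, β + Σ(xᵢ−μ)²/2).
Σ(xᵢ−μ)² = (-2.39)² + (-0.41)² + (3.60)² + (-0.36)² + (4.17)² + (-3.97)² + (4.03)² + (0.44)² + (0.94)² + (-4.19)² + (-4.50)² = 107.2438.
Posterior: Inv-Gamma(5.6 + 11/2, 0.7 + 107.2438/2) = Inv-Gamma(11.10, 54.32190).
E[σ²|data] = β/(α−1) = 54.32190/10.10 = 5.3784.

5.3784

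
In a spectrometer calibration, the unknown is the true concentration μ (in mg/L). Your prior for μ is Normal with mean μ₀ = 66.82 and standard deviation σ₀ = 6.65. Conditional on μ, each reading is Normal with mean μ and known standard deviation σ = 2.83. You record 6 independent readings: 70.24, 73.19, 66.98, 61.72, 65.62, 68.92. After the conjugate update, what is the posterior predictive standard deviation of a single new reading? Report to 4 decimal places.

For Normal data with known variance σ², a Normal(μ₀, σ₀²) prior on μ is conjugate. Posterior precision = 1/σ₀² + n/σ²; posterior mean is the precision-weighted average of μ₀ and x̄.
σ₀² = 6.65² = 44.2225, σ² = 2.83² = 8.0089; σ² + n·σ₀² = 8.0089 + 6·44.2225 = 273.3439.
Posterior precision = 1/σ₀² + n/σ² = 1/44.2225 + 6/8.0089 = (σ² + n·σ₀²)/(σ₀²σ²) = 273.3439/(44.2225·8.0089); posterior variance σₙ² = σ₀²σ²/(σ² + n·σ₀²) = 44.2225·8.0089/273.3439 = 1.295707.
Predictive variance for one new observation = σₙ² + σ² = 44.2225·8.0089/273.3439 + 8.0089 = σ²·(σ₀² + 273.3439)/273.3439 = 8.0089·317.5664/273.3439 = 9.304607; SD = √(8.0089·317.5664/273.3439) = 3.0503.

3.0503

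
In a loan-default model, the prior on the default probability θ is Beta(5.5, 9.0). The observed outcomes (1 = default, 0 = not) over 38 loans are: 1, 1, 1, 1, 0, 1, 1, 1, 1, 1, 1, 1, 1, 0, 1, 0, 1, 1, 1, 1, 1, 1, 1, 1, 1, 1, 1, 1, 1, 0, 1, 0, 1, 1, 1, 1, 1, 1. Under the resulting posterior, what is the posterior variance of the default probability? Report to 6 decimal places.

The Beta prior is conjugate to a Binomial/Bernoulli likelihood; the update adds successes to α and failures to β.
Posterior: Beta(α+k, β+n−k) = Beta(5.5+33, 9.0+5) = Beta(38.5, 14.0).
Var = αβ/((α+β)²(α+β+1)) = 38.5·14.0/(52.5²·53.5) = 0.003655.

0.003655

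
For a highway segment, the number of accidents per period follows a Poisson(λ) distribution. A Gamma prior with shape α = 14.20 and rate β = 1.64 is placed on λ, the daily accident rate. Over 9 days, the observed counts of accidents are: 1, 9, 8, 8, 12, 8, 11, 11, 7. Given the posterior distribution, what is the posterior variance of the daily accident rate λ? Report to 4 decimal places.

With a Gamma(shape α, rate β) prior, the Poisson likelihood is conjugate: the posterior is Gamma(α + ΣXᵢ, β + n).
Sum of counts S = 75 over n = 9 days.
Posterior: Gamma(α+S, β+n) = Gamma(14.20+75, 1.64+9) = Gamma(89.20, 10.64).
Var = α/β² = 89.20/10.64² = 0.7879.

0.7879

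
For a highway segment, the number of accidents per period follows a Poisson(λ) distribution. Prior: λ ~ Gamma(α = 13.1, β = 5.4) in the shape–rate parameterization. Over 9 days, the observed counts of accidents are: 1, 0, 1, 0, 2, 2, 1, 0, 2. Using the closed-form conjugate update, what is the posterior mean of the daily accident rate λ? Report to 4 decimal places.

With a Gamma(shape α, rate β) prior, the Poisson likelihood is conjugate: the posterior is Gamma(α + ΣXᵢ, β + n).
Sum of counts S = 9 over n = 9 days.
Posterior: Gamma(α+S, β+n) = Gamma(13.1+9, 5.4+9) = Gamma(22.1, 14.4).
Posterior mean = α/β = 22.1/14.4 = 1.5347.

1.5347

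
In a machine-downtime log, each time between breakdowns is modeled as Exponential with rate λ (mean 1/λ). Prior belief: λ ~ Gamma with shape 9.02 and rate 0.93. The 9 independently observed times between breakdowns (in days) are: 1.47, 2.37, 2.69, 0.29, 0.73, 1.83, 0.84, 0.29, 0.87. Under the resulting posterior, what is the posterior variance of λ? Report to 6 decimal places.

With a Gamma(shape α, rate β) prior on the exponential rate λ, the posterior after n observations with total T = Σxᵢ is Gamma(α+n, β+T).
Sum of observations T = 11.38 days; n = 9.
Posterior: Gamma(9.02+9, 0.93+11.38) = Gamma(18.02, 12.31).
Var = α/β² = 0.118916.

0.118916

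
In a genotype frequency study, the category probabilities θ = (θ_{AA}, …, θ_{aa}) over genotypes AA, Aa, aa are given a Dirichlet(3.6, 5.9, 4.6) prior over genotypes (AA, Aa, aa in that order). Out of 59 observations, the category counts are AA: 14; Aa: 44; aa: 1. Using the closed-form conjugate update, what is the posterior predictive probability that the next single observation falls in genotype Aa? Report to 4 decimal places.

0.6826

The Dirichlet prior is conjugate to the Multinomial likelihood: each posterior αⱼ = prior αⱼ + observed count nⱼ.
Posterior concentration: (17.6, 49.9, 5.6), total = 73.1.
P(next = Aa | data) = α_{Aa}/Σα = 0.6826.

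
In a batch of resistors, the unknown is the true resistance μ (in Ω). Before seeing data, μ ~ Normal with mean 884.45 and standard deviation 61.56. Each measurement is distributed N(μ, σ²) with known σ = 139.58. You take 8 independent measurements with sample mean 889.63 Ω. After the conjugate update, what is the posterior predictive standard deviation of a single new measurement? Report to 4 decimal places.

144.7935

For Normal data with known variance σ², a Normal(μ₀, σ₀²) prior on μ is conjugate. Posterior precision = 1/σ₀² + n/σ²; posterior mean is the precision-weighted average of μ₀ and x̄.
σ₀² = 61.56² = 3789.6336, σ² = 139.58² = 19482.5764; σ² + n·σ₀² = 19482.5764 + 8·3789.6336 = 49799.6452.
Posterior precision = 1/σ₀² + n/σ² = 1/3789.6336 + 8/19482.5764 = (σ² + n·σ₀²)/(σ₀²σ²) = 49799.6452/(3789.6336·19482.5764); posterior variance σₙ² = σ₀²σ²/(σ² + n·σ₀²) = 3789.6336·19482.5764/49799.6452 = 1482.577353.
Predictive variance for one new observation = σₙ² + σ² = 3789.6336·19482.5764/49799.6452 + 19482.5764 = σ²·(σ₀² + 49799.6452)/49799.6452 = 19482.5764·53589.2788/49799.6452 = 20965.153753; SD = √(19482.5764·53589.2788/49799.6452) = 144.7935.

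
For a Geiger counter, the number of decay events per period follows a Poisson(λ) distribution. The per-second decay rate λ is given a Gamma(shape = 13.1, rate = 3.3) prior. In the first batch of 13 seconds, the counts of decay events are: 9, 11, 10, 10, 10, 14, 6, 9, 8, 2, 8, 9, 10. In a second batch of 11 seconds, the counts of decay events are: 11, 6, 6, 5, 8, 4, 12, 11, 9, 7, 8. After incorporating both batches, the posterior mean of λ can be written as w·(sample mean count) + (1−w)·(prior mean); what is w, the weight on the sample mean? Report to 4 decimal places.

With a Gamma(shape α, rate β) prior, the Poisson likelihood is conjugate: the posterior is Gamma(α + ΣXᵢ, β + n).
Total number of seconds: n = 13 + 11 = 24.
Posterior mean = (α₀+S)/(β₀+n) = [n/(β₀+n)]·(S/n) + [β₀/(β₀+n)]·(α₀/β₀), so only n and β₀ enter the weight.
Weight on data w = n/(β₀+n) = 24/(3.3+24) = 24/27.3 = 0.8791.

0.8791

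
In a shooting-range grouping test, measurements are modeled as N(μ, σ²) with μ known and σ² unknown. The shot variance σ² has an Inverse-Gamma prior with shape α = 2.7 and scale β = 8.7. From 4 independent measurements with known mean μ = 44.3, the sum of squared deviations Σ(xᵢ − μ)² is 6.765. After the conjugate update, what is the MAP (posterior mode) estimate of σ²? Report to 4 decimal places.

2.1197

With known mean μ and an Inverse-Gamma(α, β) prior on σ², the Normal likelihood is conjugate: posterior is Inv-Gamma(α + n/2, β + Σ(xᵢ−μ)²/2).
Posterior: Inv-Gamma(2.7 + 4/2, 8.7 + 6.765/2) = Inv-Gamma(4.70, 12.0825).
Mode = β/(α+1) = 12.0825/5.70 = 2.1197.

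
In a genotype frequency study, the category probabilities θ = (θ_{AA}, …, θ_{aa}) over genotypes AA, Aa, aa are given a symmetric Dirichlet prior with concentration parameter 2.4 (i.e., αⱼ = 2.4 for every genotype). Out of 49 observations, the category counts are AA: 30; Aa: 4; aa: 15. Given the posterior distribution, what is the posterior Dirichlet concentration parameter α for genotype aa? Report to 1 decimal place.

17.4

The Dirichlet prior is conjugate to the Multinomial likelihood: each posterior αⱼ = prior αⱼ + observed count nⱼ.
Posterior concentration: (32.4, 6.4, 17.4), total = 56.2.
α_{aa} = 2.4 + 15 = 17.4.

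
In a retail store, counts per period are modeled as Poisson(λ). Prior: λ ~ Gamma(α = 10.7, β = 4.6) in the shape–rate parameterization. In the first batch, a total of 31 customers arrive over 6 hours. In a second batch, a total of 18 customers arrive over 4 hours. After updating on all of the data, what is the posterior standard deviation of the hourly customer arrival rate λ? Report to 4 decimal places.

With a Gamma(shape α, rate β) prior, the Poisson likelihood is conjugate: the posterior is Gamma(α + ΣXᵢ, β + n).
After batch 1: Gamma(α+S, β+n) = Gamma(10.7+31, 4.6+6) = Gamma(41.7, 10.6).
After batch 2: Gamma(α+S, β+n) = Gamma(41.7+18, 10.6+4) = Gamma(59.7, 14.6).
SD = √α/β = √59.7/14.6 = 0.5292.

0.5292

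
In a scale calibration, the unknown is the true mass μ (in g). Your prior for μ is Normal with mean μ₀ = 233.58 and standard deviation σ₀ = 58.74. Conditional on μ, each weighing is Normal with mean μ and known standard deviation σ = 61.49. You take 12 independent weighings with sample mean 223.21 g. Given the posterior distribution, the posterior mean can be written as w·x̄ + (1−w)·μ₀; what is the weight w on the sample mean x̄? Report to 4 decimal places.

0.9163

For Normal data with known variance σ², a Normal(μ₀, σ₀²) prior on μ is conjugate. Posterior precision = 1/σ₀² + n/σ²; posterior mean is the precision-weighted average of μ₀ and x̄.
σ₀² = 58.74² = 3450.3876, σ² = 61.49² = 3781.0201. Prior precision 1/σ₀² = 1/3450.3876; data precision n/σ² = 12/3781.0201.
w = (n/σ²)/(1/σ₀² + n/σ²) = n·σ₀²/(σ² + n·σ₀²) = 12·3450.3876/(3781.0201 + 12·3450.3876) = 41404.6512/45185.6713 = 0.9163.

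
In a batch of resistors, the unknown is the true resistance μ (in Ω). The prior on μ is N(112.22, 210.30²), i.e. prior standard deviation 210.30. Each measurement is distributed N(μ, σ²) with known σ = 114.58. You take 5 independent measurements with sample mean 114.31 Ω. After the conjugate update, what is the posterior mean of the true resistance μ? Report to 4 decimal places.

114.1929

For Normal data with known variance σ², a Normal(μ₀, σ₀²) prior on μ is conjugate. Posterior precision = 1/σ₀² + n/σ²; posterior mean is the precision-weighted average of μ₀ and x̄.
n·x̄ = 5·114.31 = 571.55.
σ₀² = 210.30² = 44226.09, σ² = 114.58² = 13128.5764; σ² + n·σ₀² = 13128.5764 + 5·44226.09 = 234259.0264.
Posterior mean = (μ₀/σ₀² + n·x̄/σ²)/(1/σ₀² + n/σ²) = (σ²·μ₀ + σ₀²·n·x̄)/(σ² + n·σ₀²) = (13128.5764·112.22 + 44226.09·571.55)/234259.0264 = 26750710.583108/234259.0264 = 114.1929.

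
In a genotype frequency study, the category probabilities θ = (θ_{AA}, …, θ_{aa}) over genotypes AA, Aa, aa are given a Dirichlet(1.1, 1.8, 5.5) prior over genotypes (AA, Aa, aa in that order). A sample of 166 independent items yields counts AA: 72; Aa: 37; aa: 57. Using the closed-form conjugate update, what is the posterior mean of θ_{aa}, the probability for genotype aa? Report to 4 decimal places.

The Dirichlet prior is conjugate to the Multinomial likelihood: each posterior αⱼ = prior αⱼ + observed count nⱼ.
Posterior concentration: (73.1, 38.8, 62.5), total = 174.4.
E[θ_{aa}|data] = α_{aa}/Σα = 62.5/174.4 = 0.3584.

0.3584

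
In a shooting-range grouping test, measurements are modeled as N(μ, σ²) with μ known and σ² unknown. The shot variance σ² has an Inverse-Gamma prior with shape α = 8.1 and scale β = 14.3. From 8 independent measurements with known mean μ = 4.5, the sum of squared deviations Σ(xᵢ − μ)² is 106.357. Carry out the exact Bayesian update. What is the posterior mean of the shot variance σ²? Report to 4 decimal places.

With known mean μ and an Inverse-Gamma(α, β) prior on σ², the Normal likelihood is conjugate: posterior is Inv-Gamma(α + n/2, β + Σ(xᵢ−μ)²/2).
Posterior: Inv-Gamma(8.1 + 8/2, 14.3 + 106.357/2) = Inv-Gamma(12.10, 67.4785).
E[σ²|data] = β/(α−1) = 67.4785/11.10 = 6.0791.

6.0791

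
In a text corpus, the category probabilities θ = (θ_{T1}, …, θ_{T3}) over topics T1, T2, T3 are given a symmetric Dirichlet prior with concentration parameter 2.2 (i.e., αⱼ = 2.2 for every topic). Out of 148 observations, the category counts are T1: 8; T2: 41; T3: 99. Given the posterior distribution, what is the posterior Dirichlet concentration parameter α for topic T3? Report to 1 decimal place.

101.2

The Dirichlet prior is conjugate to the Multinomial likelihood: each posterior αⱼ = prior αⱼ + observed count nⱼ.
Posterior concentration: (10.2, 43.2, 101.2), total = 154.6.
α_{T3} = 2.2 + 99 = 101.2.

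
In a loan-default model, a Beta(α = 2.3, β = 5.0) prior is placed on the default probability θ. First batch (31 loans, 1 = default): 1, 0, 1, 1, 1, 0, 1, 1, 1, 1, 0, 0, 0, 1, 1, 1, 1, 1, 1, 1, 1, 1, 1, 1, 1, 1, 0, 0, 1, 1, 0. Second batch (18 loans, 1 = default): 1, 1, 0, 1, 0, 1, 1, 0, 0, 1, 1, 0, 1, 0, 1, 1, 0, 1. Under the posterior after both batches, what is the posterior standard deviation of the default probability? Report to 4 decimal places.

The Beta prior is conjugate to a Binomial/Bernoulli likelihood; the update adds successes to α and failures to β.
After batch 1: Beta(2.3+23, 5.0+8) = Beta(25.3, 13.0).
After batch 2: Beta(25.3+11, 13.0+7) = Beta(36.3, 20.0).
Var = αβ/((α+β)²(α+β+1)) = 36.3·20.0/(56.3²·57.3) = 0.00399729; SD = √0.00399729 = 0.0632.

0.0632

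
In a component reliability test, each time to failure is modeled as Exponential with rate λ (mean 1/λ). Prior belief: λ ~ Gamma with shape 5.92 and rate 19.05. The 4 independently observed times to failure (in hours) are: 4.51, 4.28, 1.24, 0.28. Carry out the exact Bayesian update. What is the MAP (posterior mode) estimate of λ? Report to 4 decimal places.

0.3038

With a Gamma(shape α, rate β) prior on the exponential rate λ, the posterior after n observations with total T = Σxᵢ is Gamma(α+n, β+T).
Sum of observations T = 10.31 hours; n = 4.
Posterior: Gamma(5.92+4, 19.05+10.31) = Gamma(9.92, 29.36).
Mode = (α−1)/β = 0.3038.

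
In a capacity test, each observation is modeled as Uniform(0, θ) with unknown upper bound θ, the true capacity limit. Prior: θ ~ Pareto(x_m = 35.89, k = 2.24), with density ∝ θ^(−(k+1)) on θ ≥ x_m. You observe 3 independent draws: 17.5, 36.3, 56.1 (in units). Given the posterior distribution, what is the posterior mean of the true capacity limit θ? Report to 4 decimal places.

69.3311

A Pareto(scale x_m, shape k) prior on the upper bound θ of Uniform(0, θ) is conjugate: posterior is Pareto(max(x_m, max xᵢ), k + n).
Sample maximum = 56.1; prior scale x_m = 35.89 → posterior scale = max = 56.10.
Posterior shape = 2.24 + 3 = 5.24.
E[θ|data] = k·x_m/(k−1) = 5.24·56.10/4.24 = 69.3311.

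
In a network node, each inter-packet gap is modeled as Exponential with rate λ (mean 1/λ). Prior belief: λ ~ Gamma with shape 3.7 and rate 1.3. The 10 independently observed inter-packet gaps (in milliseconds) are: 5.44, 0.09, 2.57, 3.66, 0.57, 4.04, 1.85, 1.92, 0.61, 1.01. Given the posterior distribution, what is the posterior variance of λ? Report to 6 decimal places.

0.025763

With a Gamma(shape α, rate β) prior on the exponential rate λ, the posterior after n observations with total T = Σxᵢ is Gamma(α+n, β+T).
Sum of observations T = 21.76 milliseconds; n = 10.
Posterior: Gamma(3.7+10, 1.3+21.76) = Gamma(13.7, 23.06).
Var = α/β² = 0.025763.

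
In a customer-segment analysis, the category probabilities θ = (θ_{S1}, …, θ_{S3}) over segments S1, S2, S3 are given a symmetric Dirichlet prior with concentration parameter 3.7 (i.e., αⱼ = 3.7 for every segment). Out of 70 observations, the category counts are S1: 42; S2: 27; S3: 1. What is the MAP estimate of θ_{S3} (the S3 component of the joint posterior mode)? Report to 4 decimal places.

0.0474

The Dirichlet prior is conjugate to the Multinomial likelihood: each posterior αⱼ = prior αⱼ + observed count nⱼ.
Posterior concentration: (45.7, 30.7, 4.7), total = 81.1.
Joint mode component: (α_{S3}−1)/(Σα−K) = 3.7/78.1 = 0.0474.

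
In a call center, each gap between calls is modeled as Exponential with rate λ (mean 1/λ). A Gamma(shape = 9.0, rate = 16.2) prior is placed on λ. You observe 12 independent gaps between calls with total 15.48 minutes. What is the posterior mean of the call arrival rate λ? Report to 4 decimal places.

With a Gamma(shape α, rate β) prior on the exponential rate λ, the posterior after n observations with total T = Σxᵢ is Gamma(α+n, β+T).
Posterior: Gamma(9.0+12, 16.2+15.48) = Gamma(21.0, 31.68).
Posterior mean of λ = α/β = 21.0/31.68 = 0.6629.

0.6629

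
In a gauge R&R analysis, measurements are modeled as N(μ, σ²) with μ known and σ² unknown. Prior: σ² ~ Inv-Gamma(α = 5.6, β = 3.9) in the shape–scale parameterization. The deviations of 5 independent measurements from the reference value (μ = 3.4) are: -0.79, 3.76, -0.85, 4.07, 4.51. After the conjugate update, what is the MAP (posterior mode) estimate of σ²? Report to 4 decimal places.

With known mean μ and an Inverse-Gamma(α, β) prior on σ², the Normal likelihood is conjugate: posterior is Inv-Gamma(α + n/2, β + Σ(xᵢ−μ)²/2).
Σ(xᵢ−μ)² = (-0.79)² + (3.76)² + (-0.85)² + (4.07)² + (4.51)² = 52.3892.
Posterior: Inv-Gamma(5.6 + 5/2, 3.9 + 52.3892/2) = Inv-Gamma(8.10, 30.09460).
Mode = β/(α+1) = 30.09460/9.10 = 3.3071.

3.3071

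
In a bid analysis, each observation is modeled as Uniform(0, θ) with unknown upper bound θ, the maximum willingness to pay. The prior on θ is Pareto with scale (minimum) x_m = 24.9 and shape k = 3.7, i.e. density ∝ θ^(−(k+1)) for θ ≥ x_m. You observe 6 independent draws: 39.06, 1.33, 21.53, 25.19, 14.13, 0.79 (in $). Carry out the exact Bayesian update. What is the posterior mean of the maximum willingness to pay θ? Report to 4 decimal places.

A Pareto(scale x_m, shape k) prior on the upper bound θ of Uniform(0, θ) is conjugate: posterior is Pareto(max(x_m, max xᵢ), k + n).
Sample maximum = 39.06; prior scale x_m = 24.9 → posterior scale = max = 39.06.
Posterior shape = 3.7 + 6 = 9.7.
E[θ|data] = k·x_m/(k−1) = 9.7·39.06/8.7 = 43.5497.

43.5497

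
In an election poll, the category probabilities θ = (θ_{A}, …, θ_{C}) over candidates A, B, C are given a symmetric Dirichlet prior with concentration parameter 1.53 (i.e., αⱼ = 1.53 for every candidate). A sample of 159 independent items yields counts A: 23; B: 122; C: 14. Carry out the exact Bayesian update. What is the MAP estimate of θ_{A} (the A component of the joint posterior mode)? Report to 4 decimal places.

The Dirichlet prior is conjugate to the Multinomial likelihood: each posterior αⱼ = prior αⱼ + observed count nⱼ.
Posterior concentration: (24.53, 123.53, 15.53), total = 163.59.
Joint mode component: (α_{A}−1)/(Σα−K) = 23.53/160.59 = 0.1465.

0.1465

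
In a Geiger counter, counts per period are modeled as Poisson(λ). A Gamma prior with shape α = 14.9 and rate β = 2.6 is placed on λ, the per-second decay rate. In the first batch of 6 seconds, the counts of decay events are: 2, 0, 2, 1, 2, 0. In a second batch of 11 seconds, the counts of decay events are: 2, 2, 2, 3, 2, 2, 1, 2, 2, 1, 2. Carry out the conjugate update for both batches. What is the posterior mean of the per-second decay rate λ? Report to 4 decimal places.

With a Gamma(shape α, rate β) prior, the Poisson likelihood is conjugate: the posterior is Gamma(α + ΣXᵢ, β + n).
Batch 1: sum of counts S = 7 over n = 6 seconds.
After batch 1: Gamma(α+S, β+n) = Gamma(14.9+7, 2.6+6) = Gamma(21.9, 8.6).
Batch 2: sum of counts S = 21 over n = 11 seconds.
After batch 2: Gamma(α+S, β+n) = Gamma(21.9+21, 8.6+11) = Gamma(42.9, 19.6).
Posterior mean = α/β = 42.9/19.6 = 2.1888.

2.1888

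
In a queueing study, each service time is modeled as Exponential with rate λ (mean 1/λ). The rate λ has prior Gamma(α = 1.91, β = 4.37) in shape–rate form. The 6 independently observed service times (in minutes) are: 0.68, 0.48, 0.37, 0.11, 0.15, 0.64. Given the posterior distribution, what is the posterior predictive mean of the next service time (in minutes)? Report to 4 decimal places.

0.9841

With a Gamma(shape α, rate β) prior on the exponential rate λ, the posterior after n observations with total T = Σxᵢ is Gamma(α+n, β+T).
Sum of observations T = 2.43 minutes; n = 6.
Posterior: Gamma(1.91+6, 4.37+2.43) = Gamma(7.91, 6.80).
The predictive distribution for the next observation is Lomax; its mean is β/(α−1) = 6.80/6.91 = 0.9841.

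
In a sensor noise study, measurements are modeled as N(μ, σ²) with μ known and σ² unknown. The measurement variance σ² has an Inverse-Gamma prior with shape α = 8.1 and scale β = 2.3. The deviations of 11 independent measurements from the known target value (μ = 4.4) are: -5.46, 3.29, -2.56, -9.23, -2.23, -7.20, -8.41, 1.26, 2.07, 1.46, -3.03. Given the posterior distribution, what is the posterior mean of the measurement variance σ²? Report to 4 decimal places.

With known mean μ and an Inverse-Gamma(α, β) prior on σ², the Normal likelihood is conjugate: posterior is Inv-Gamma(α + n/2, β + Σ(xᵢ−μ)²/2).
Σ(xᵢ−μ)² = (-5.46)² + (3.29)² + (-2.56)² + (-9.23)² + (-2.23)² + (-7.20)² + (-8.41)² + (1.26)² + (2.07)² + (1.46)² + (-3.03)² = 277.1082.
Posterior: Inv-Gamma(8.1 + 11/2, 2.3 + 277.1082/2) = Inv-Gamma(13.60, 140.85410).
E[σ²|data] = β/(α−1) = 140.85410/12.60 = 11.1789.

11.1789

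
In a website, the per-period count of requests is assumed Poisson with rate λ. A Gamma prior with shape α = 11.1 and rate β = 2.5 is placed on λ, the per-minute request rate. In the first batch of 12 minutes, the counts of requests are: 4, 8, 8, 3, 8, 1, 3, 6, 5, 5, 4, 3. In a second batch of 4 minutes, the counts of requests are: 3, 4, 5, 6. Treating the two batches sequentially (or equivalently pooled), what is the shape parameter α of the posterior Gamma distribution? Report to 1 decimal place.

87.1

With a Gamma(shape α, rate β) prior, the Poisson likelihood is conjugate: the posterior is Gamma(α + ΣXᵢ, β + n).
Batch 1: sum of counts S = 58 over n = 12 minutes.
After batch 1: Gamma(α+S, β+n) = Gamma(11.1+58, 2.5+12) = Gamma(69.1, 14.5).
Batch 2: sum of counts S = 18 over n = 4 minutes.
After batch 2: Gamma(α+S, β+n) = Gamma(69.1+18, 14.5+4) = Gamma(87.1, 18.5).
Posterior α = 87.1.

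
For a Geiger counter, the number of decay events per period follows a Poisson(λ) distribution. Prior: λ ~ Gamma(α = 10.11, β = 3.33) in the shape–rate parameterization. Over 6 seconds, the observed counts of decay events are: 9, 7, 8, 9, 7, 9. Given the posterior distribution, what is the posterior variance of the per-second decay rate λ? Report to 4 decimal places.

0.6790

With a Gamma(shape α, rate β) prior, the Poisson likelihood is conjugate: the posterior is Gamma(α + ΣXᵢ, β + n).
Sum of counts S = 49 over n = 6 seconds.
Posterior: Gamma(α+S, β+n) = Gamma(10.11+49, 3.33+6) = Gamma(59.11, 9.33).
Var = α/β² = 59.11/9.33² = 0.6790.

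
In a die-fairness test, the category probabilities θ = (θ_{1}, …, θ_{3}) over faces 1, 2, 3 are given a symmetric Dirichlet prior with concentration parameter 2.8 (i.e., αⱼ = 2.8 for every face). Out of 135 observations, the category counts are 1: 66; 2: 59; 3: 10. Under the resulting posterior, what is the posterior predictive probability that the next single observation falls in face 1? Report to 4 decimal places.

0.4798

The Dirichlet prior is conjugate to the Multinomial likelihood: each posterior αⱼ = prior αⱼ + observed count nⱼ.
Posterior concentration: (68.8, 61.8, 12.8), total = 143.4.
P(next = 1 | data) = α_{1}/Σα = 0.4798.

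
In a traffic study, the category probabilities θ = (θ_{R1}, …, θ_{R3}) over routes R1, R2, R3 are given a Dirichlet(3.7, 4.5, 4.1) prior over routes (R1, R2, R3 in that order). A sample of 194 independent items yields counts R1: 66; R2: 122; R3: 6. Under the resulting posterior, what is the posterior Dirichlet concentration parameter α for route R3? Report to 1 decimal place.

The Dirichlet prior is conjugate to the Multinomial likelihood: each posterior αⱼ = prior αⱼ + observed count nⱼ.
Posterior concentration: (69.7, 126.5, 10.1), total = 206.3.
α_{R3} = 4.1 + 6 = 10.1.

10.1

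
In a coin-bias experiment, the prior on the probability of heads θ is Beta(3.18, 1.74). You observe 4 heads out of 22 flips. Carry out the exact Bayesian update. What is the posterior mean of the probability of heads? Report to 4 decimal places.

The Beta prior is conjugate to a Binomial/Bernoulli likelihood; the update adds successes to α and failures to β.
Posterior: Beta(α+k, β+n−k) = Beta(3.18+4, 1.74+18) = Beta(7.18, 19.74).
Posterior mean = α/(α+β) = 7.18/26.92 = 0.2667.

0.2667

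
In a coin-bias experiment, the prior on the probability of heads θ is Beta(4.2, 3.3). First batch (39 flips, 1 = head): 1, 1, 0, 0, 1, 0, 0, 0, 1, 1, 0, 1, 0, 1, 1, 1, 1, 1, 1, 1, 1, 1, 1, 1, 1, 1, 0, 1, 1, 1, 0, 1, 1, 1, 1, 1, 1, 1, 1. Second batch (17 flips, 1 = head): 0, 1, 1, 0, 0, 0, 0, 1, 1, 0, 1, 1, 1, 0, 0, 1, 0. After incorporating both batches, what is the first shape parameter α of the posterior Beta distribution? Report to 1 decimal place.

The Beta prior is conjugate to a Binomial/Bernoulli likelihood; the update adds successes to α and failures to β.
After batch 1: Beta(4.2+30, 3.3+9) = Beta(34.2, 12.3).
After batch 2: Beta(34.2+8, 12.3+9) = Beta(42.2, 21.3).
Posterior α = 42.2.

42.2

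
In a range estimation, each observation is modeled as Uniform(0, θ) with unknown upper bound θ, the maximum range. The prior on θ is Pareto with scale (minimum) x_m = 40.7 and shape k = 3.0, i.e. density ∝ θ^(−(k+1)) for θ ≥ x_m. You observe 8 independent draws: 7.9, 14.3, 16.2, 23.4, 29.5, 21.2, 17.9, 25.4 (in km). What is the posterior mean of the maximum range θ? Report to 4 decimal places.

A Pareto(scale x_m, shape k) prior on the upper bound θ of Uniform(0, θ) is conjugate: posterior is Pareto(max(x_m, max xᵢ), k + n).
Sample maximum = 29.5; prior scale x_m = 40.7 → posterior scale = max = 40.7.
Posterior shape = 3.0 + 8 = 11.0.
E[θ|data] = k·x_m/(k−1) = 11.0·40.7/10.0 = 44.7700.

44.7700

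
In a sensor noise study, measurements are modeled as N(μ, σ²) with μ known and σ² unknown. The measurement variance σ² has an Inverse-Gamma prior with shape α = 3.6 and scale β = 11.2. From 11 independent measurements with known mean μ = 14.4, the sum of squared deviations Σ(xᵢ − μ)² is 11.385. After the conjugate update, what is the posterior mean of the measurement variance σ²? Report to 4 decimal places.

With known mean μ and an Inverse-Gamma(α, β) prior on σ², the Normal likelihood is conjugate: posterior is Inv-Gamma(α + n/2, β + Σ(xᵢ−μ)²/2).
Posterior: Inv-Gamma(3.6 + 11/2, 11.2 + 11.385/2) = Inv-Gamma(9.10, 16.8925).
E[σ²|data] = β/(α−1) = 16.8925/8.10 = 2.0855.

2.0855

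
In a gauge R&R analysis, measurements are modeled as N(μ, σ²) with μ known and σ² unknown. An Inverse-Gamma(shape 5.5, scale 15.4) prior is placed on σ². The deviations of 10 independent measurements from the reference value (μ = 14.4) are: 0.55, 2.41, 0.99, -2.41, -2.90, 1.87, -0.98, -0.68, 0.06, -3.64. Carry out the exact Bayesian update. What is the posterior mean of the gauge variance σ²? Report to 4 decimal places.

3.6990

With known mean μ and an Inverse-Gamma(α, β) prior on σ², the Normal likelihood is conjugate: posterior is Inv-Gamma(α + n/2, β + Σ(xᵢ−μ)²/2).
Σ(xᵢ−μ)² = (0.55)² + (2.41)² + (0.99)² + (-2.41)² + (-2.90)² + (1.87)² + (-0.98)² + (-0.68)² + (0.06)² + (-3.64)² = 39.4817.
Posterior: Inv-Gamma(5.5 + 10/2, 15.4 + 39.4817/2) = Inv-Gamma(10.50, 35.14085).
E[σ²|data] = β/(α−1) = 35.14085/9.50 = 3.6990.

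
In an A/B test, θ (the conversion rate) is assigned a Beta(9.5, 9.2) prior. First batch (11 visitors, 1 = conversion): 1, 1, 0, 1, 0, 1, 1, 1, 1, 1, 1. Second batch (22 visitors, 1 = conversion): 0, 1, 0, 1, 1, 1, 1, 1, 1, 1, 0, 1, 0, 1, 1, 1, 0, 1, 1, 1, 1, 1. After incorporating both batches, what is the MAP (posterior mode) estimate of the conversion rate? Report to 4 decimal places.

0.6942

The Beta prior is conjugate to a Binomial/Bernoulli likelihood; the update adds successes to α and failures to β.
After batch 1: Beta(9.5+9, 9.2+2) = Beta(18.5, 11.2).
After batch 2: Beta(18.5+17, 11.2+5) = Beta(35.5, 16.2).
Mode of Beta(a,b) for a,b>1 is (a−1)/(a+b−2) = 34.5/49.7 = 0.6942.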